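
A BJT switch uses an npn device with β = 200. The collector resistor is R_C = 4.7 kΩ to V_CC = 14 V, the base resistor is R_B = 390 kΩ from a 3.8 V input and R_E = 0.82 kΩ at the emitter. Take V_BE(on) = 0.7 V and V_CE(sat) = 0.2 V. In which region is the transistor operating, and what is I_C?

active; I_C ≈ 1.1 mA

Assume active. Base-emitter loop: I_B = (V_BB − V_BE)/(R_B + (β+1)R_E) = (3.8 − 0.7)/(390 + 201×0.82) = 0.00559 mA.
I_C = β·I_B = 200×0.00559 = 1.12 mA.
V_CE = V_CC − I_C·R_C − I_E·R_E = 14 − 1.12×4.7 − 1.12×0.82 = 7.83 V > V_CE(sat), so the active-region assumption holds.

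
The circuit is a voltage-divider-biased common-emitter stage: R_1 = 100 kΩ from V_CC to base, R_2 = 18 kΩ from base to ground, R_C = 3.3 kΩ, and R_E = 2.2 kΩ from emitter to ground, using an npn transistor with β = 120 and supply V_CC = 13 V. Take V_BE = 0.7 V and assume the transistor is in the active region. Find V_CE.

V_CE ≈ 10 V

Thevenize the base divider: V_Th = V_CC·R_2/(R_1+R_2) = 13×18/118 = 1.98 V, R_Th = R_1‖R_2 = 15.3 kΩ.
Base-emitter loop: V_Th = I_B·R_Th + V_BE + (β+1)I_B·R_E, so I_B = (1.98 − 0.7) / (15.3 + 121×2.2) = 0.00456 mA.
I_C = β·I_B = 120×0.00456 = 0.547 mA, and I_E = (β+1)I_B = 0.552 mA.
V_CE = V_CC − I_C·R_C − I_E·R_E = 13 − 0.547×3.3 − 0.552×2.2 = 9.98 V.
V_CE = 9.98 V > 0.2 V confirms active-region operation.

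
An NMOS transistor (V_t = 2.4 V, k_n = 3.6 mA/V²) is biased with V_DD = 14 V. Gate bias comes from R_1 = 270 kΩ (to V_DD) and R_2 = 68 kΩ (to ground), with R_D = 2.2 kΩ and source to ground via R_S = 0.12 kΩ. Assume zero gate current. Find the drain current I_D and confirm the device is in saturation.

I_D ≈ 0.27 mA

V_G = V_DD·R_2/(R_1+R_2) = 14×68/338 = 2.82 V.
Assume saturation: I_D = (k_n/2)(V_GS − V_t)² with V_GS = V_G − I_D·R_S = 2.82 − 0.12·I_D.
Substituting gives 0.0259·I_D² − 1.18·I_D + 0.312 = 0, with roots I_D = 0.266 or 45.3 mA.
The root I_D = 45.3 mA gives V_GS = -2.61 V ≤ V_t, so take I_D = 0.266 mA.
Then V_GS = 2.78 V and V_DS = V_DD − I_D(R_D+R_S) = 14 − 0.266×2.32 = 13.4 V.
Saturation requires V_DS ≥ V_GS − V_t = 0.385 V; 13.4 ≥ 0.385 ✓.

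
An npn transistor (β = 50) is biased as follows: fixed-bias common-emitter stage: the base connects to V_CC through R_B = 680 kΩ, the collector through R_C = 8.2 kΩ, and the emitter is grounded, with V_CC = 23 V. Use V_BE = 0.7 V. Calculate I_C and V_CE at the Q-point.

I_C ≈ 1.6 mA, V_CE ≈ 9.6 V

Base loop: V_CC = I_B·R_B + V_BE, so I_B = (23 − 0.7)/680 kΩ = 0.0328 mA.
In the active region I_C = β·I_B = 50 × 0.0328 = 1.64 mA.
Collector loop: V_CE = V_CC − I_C·R_C = 23 − 1.64×8.2 = 9.55 V.
Since V_CE = 9.55 V > V_CE(sat) ≈ 0.2 V, the transistor is in the active region as assumed.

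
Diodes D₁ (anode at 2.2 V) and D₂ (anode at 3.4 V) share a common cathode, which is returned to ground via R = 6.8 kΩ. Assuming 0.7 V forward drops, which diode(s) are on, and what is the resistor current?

Assume both conduct. Then node N would need to be at both 2.2−0.7 = 1.5 V and 3.4−0.7 = 2.7 V, which is impossible.
Assume only D₂ conducts: V_N = 3.4 − 0.7 = 2.7 V, so I_R = 2.7/6.8 = 0.397 mA.
Check D₁: its anode-to-cathode voltage is 2.2 − 2.7 = -0.5 V < 0.7 V, so it is off. The assumption is consistent.

Only D₂ conducts; I_R ≈ 0.4 mA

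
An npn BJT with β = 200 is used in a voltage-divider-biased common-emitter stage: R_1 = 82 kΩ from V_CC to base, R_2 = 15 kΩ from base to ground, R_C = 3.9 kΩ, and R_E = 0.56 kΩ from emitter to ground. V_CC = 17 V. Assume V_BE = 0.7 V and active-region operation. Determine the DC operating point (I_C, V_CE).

Thevenize the base divider: V_Th = V_CC·R_2/(R_1+R_2) = 17×15/97 = 2.63 V, R_Th = R_1‖R_2 = 12.7 kΩ.
Base-emitter loop: V_Th = I_B·R_Th + V_BE + (β+1)I_B·R_E, so I_B = (2.63 − 0.7) / (12.7 + 201×0.56) = 0.0154 mA.
I_C = β·I_B = 200×0.0154 = 3.08 mA, and I_E = (β+1)I_B = 3.1 mA.
V_CE = V_CC − I_C·R_C − I_E·R_E = 17 − 3.08×3.9 − 3.1×0.56 = 3.25 V.
V_CE = 3.25 V > 0.2 V confirms active-region operation.

I_C ≈ 3.1 mA, V_CE ≈ 3.3 V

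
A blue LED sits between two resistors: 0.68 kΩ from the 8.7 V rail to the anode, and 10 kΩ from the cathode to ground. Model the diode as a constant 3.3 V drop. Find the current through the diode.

I ≈ 0.51 mA

The two resistors are in series with the diode, so KVL gives 8.7 = I·0.68 + 3.3 + I·10.
I = (8.7 − 3.3) / (0.68 + 10) kΩ = 5.4 / 10.7 = 0.506 mA.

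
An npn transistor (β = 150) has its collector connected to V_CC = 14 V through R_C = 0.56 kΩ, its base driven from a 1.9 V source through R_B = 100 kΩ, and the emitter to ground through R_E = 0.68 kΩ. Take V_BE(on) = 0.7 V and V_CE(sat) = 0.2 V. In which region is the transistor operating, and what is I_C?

active; I_C ≈ 0.89 mA

Assume active. Base-emitter loop: I_B = (V_BB − V_BE)/(R_B + (β+1)R_E) = (1.9 − 0.7)/(100 + 151×0.68) = 0.00592 mA.
I_C = β·I_B = 150×0.00592 = 0.888 mA.
V_CE = V_CC − I_C·R_C − I_E·R_E = 14 − 0.888×0.56 − 0.894×0.68 = 12.9 V > V_CE(sat), so the active-region assumption holds.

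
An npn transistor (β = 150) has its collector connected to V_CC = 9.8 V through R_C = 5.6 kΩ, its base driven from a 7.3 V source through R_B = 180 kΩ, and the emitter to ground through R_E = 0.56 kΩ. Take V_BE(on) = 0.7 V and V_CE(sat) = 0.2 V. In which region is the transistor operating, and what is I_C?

saturation; I_C ≈ 1.6 mA

Assume active: I_B = (7.3 − 0.7)/(180 + 151×0.56) = 0.0249 mA, I_C = β·I_B = 3.74 mA.
Then V_CE = 9.8 − 3.74×5.6 − 3.77×0.56 = -13.3 V < 0.2 V — the active assumption fails.
Re-solve with V_CE = 0.2 V. KCL at the emitter: V_E/R_E = (V_BB−0.7−V_E)/R_B + (V_CC−0.2−V_E)/R_C, giving V_E = 0.889 V.
I_C = (V_CC − 0.2 − V_E)/R_C = (9.6 − 0.889)/5.6 = 1.56 mA.
Check: I_B = (6.6 − 0.889)/180 = 0.0317 mA, and β·I_B = 4.76 mA > I_C, confirming saturation.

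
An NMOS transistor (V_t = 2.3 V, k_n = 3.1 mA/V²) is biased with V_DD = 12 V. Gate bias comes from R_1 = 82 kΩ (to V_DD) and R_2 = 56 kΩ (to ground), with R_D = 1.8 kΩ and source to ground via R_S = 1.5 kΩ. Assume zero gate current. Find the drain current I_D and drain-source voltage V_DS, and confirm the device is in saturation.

V_G = V_DD·R_2/(R_1+R_2) = 12×56/138 = 4.87 V.
Assume saturation: I_D = (k_n/2)(V_GS − V_t)² with V_GS = V_G − I_D·R_S = 4.87 − 1.5·I_D.
Substituting gives 3.49·I_D² − 12.9·I_D + 10.2 = 0, with roots I_D = 1.14 or 2.57 mA.
The root I_D = 2.57 mA gives V_GS = 1.01 V ≤ V_t, so take I_D = 1.14 mA.
Then V_GS = 3.16 V and V_DS = V_DD − I_D(R_D+R_S) = 12 − 1.14×3.3 = 8.23 V.
Saturation requires V_DS ≥ V_GS − V_t = 0.858 V; 8.23 ≥ 0.858 ✓.

I_D ≈ 1.1 mA, V_DS ≈ 8.2 V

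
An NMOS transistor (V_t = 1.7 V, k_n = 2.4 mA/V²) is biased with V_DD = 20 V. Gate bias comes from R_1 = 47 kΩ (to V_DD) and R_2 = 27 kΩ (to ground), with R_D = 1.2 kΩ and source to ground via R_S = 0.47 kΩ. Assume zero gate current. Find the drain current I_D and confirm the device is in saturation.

V_G = V_DD·R_2/(R_1+R_2) = 20×27/74 = 7.3 V.
Assume saturation: I_D = (k_n/2)(V_GS − V_t)² with V_GS = V_G − I_D·R_S = 7.3 − 0.47·I_D.
Substituting gives 0.265·I_D² − 7.31·I_D + 37.6 = 0, with roots I_D = 6.83 or 20.8 mA.
The root I_D = 20.8 mA gives V_GS = -2.46 V ≤ V_t, so take I_D = 6.83 mA.
Then V_GS = 4.09 V and V_DS = V_DD − I_D(R_D+R_S) = 20 − 6.83×1.67 = 8.59 V.
Saturation requires V_DS ≥ V_GS − V_t = 2.39 V; 8.59 ≥ 2.39 ✓.

I_D ≈ 6.8 mA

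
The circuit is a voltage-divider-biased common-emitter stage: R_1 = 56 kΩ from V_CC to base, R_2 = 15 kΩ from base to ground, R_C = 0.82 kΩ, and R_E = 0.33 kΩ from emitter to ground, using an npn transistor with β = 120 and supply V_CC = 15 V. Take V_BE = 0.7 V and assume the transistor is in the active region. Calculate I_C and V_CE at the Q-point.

I_C ≈ 5.7 mA, V_CE ≈ 8.4 V

Thevenize the base divider: V_Th = V_CC·R_2/(R_1+R_2) = 15×15/71 = 3.17 V, R_Th = R_1‖R_2 = 11.8 kΩ.
Base-emitter loop: V_Th = I_B·R_Th + V_BE + (β+1)I_B·R_E, so I_B = (3.17 − 0.7) / (11.8 + 121×0.33) = 0.0477 mA.
I_C = β·I_B = 120×0.0477 = 5.72 mA, and I_E = (β+1)I_B = 5.77 mA.
V_CE = V_CC − I_C·R_C − I_E·R_E = 15 − 5.72×0.82 − 5.77×0.33 = 8.4 V.
V_CE = 8.4 V > 0.2 V confirms active-region operation.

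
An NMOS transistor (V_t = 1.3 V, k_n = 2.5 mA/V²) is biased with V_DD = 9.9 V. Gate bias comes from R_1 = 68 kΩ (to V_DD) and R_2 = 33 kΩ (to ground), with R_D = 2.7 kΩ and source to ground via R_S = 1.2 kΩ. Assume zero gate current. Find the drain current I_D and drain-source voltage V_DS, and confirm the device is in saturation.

I_D ≈ 0.9 mA, V_DS ≈ 6.4 V

V_G = V_DD·R_2/(R_1+R_2) = 9.9×33/101 = 3.23 V.
Assume saturation: I_D = (k_n/2)(V_GS − V_t)² with V_GS = V_G − I_D·R_S = 3.23 − 1.2·I_D.
Substituting gives 1.8·I_D² − 6.8·I_D + 4.68 = 0, with roots I_D = 0.904 or 2.88 mA.
The root I_D = 2.88 mA gives V_GS = -0.217 V ≤ V_t, so take I_D = 0.904 mA.
Then V_GS = 2.15 V and V_DS = V_DD − I_D(R_D+R_S) = 9.9 − 0.904×3.9 = 6.38 V.
Saturation requires V_DS ≥ V_GS − V_t = 0.85 V; 6.38 ≥ 0.85 ✓.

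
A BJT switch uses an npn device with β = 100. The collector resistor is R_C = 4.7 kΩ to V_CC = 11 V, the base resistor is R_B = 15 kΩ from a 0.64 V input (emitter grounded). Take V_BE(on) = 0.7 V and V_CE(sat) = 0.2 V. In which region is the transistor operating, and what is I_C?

cutoff; I_C ≈ 0

V_BB = 0.64 V ≤ V_BE(on) = 0.7 V, so the base-emitter junction is not forward biased.
The transistor is in cutoff: I_B = I_C = 0.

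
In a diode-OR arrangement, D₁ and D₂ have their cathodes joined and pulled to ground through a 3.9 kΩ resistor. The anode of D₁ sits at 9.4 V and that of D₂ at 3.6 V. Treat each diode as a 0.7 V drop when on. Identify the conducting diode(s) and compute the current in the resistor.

Assume both conduct. Then node N would need to be at both 9.4−0.7 = 8.7 V and 3.6−0.7 = 2.9 V, which is impossible.
Assume only D₁ conducts: V_N = 9.4 − 0.7 = 8.7 V, so I_R = 8.7/3.9 = 2.23 mA.
Check D₂: its anode-to-cathode voltage is 3.6 − 8.7 = -5.1 V < 0.7 V, so it is off. The assumption is consistent.

Only D₁ conducts; I_R ≈ 2.2 mA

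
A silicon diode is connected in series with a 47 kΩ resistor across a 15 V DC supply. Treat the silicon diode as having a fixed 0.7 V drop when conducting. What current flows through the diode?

KVL around the loop: 15 = V_D + I·R = 0.7 + I × 47 kΩ.
So I = (15 − 0.7) / 47 kΩ = 14.3 / 47 = 0.304 mA.

I ≈ 0.3 mA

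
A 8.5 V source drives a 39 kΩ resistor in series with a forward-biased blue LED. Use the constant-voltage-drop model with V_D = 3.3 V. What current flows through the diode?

KVL around the loop: 8.5 = V_D + I·R = 3.3 + I × 39 kΩ.
So I = (8.5 − 3.3) / 39 kΩ = 5.2 / 39 = 0.133 mA.

I ≈ 0.13 mA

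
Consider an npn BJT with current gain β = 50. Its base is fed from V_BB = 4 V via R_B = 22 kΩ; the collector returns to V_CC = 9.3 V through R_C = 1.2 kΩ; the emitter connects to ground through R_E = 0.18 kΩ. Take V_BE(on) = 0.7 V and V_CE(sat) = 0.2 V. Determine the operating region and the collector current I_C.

active; I_C ≈ 5.3 mA

Assume active. Base-emitter loop: I_B = (V_BB − V_BE)/(R_B + (β+1)R_E) = (4 − 0.7)/(22 + 51×0.18) = 0.106 mA.
I_C = β·I_B = 50×0.106 = 5.29 mA.
V_CE = V_CC − I_C·R_C − I_E·R_E = 9.3 − 5.29×1.2 − 5.4×0.18 = 1.98 V > V_CE(sat), so the active-region assumption holds.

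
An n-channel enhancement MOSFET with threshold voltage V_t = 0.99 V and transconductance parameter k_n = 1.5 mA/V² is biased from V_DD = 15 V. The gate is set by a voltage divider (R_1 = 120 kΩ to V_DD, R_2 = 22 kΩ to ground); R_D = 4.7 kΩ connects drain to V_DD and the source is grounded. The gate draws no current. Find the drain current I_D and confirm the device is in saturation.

V_G = V_DD·R_2/(R_1+R_2) = 15×22/142 = 2.32 V. With the source grounded, V_GS = V_G = 2.32 V.
Assume saturation: I_D = (k_n/2)(V_GS − V_t)² = (1.5/2)×(2.32 − 0.99)² = 0.75×1.33² = 1.33 mA.
V_DS = V_DD − I_D·R_D = 15 − 1.33×4.7 = 8.73 V.
Saturation requires V_DS ≥ V_GS − V_t = 1.33 V; 8.73 ≥ 1.33 ✓.

I_D ≈ 1.3 mA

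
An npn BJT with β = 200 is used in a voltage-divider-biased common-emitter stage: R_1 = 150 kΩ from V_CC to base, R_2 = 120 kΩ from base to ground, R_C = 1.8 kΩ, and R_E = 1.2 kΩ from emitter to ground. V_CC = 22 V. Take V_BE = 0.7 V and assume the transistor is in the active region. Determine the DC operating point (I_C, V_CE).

Thevenize the base divider: V_Th = V_CC·R_2/(R_1+R_2) = 22×120/270 = 9.78 V, R_Th = R_1‖R_2 = 66.7 kΩ.
Base-emitter loop: V_Th = I_B·R_Th + V_BE + (β+1)I_B·R_E, so I_B = (9.78 − 0.7) / (66.7 + 201×1.2) = 0.0295 mA.
I_C = β·I_B = 200×0.0295 = 5.9 mA, and I_E = (β+1)I_B = 5.93 mA.
V_CE = V_CC − I_C·R_C − I_E·R_E = 22 − 5.9×1.8 − 5.93×1.2 = 4.27 V.
V_CE = 4.27 V > 0.2 V confirms active-region operation.

I_C ≈ 5.9 mA, V_CE ≈ 4.3 V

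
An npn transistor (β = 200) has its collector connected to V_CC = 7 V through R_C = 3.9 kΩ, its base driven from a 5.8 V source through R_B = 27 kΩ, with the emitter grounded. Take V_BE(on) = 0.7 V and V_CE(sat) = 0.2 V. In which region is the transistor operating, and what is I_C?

saturation; I_C ≈ 1.7 mA

Assume active: I_B = (5.8 − 0.7)/27 = 0.189 mA, giving I_C = β·I_B = 37.8 mA.
But then V_CE = 7 − 37.8×3.9 = -140 V < V_CE(sat) = 0.2 V — impossible in the active region.
So the transistor is saturated. With V_CE = 0.2 V, I_C = (V_CC − 0.2)/R_C = 6.8/3.9 = 1.74 mA.
Check: β·I_B = 37.8 mA > I_C = 1.74 mA, confirming saturation.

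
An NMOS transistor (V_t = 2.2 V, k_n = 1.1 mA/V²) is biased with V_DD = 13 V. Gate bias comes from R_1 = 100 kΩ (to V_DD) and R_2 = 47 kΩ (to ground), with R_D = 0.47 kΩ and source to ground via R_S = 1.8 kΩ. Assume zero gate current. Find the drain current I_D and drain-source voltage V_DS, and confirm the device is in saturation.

V_G = V_DD·R_2/(R_1+R_2) = 13×47/147 = 4.16 V.
Assume saturation: I_D = (k_n/2)(V_GS − V_t)² with V_GS = V_G − I_D·R_S = 4.16 − 1.8·I_D.
Substituting gives 1.78·I_D² − 4.87·I_D + 2.11 = 0, with roots I_D = 0.538 or 2.2 mA.
The root I_D = 2.2 mA gives V_GS = 0.201 V ≤ V_t, so take I_D = 0.538 mA.
Then V_GS = 3.19 V and V_DS = V_DD − I_D(R_D+R_S) = 13 − 0.538×2.27 = 11.8 V.
Saturation requires V_DS ≥ V_GS − V_t = 0.989 V; 11.8 ≥ 0.989 ✓.

I_D ≈ 0.54 mA, V_DS ≈ 12 V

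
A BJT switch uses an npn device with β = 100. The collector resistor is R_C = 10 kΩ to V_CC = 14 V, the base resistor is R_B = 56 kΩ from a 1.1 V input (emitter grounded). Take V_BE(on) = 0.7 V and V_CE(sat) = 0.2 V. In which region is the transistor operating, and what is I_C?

active; I_C ≈ 0.71 mA

Assume active. Base-emitter loop: I_B = (V_BB − V_BE)/R_B = (1.1 − 0.7)/56 = 0.00714 mA.
I_C = β·I_B = 100×0.00714 = 0.714 mA.
V_CE = V_CC − I_C·R_C = 14 − 0.714×10 = 6.86 V > V_CE(sat), so the active-region assumption holds.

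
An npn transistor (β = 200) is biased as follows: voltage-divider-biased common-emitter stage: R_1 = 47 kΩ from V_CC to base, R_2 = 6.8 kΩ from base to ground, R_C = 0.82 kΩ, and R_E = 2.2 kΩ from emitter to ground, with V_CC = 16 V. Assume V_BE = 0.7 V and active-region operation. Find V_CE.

V_CE ≈ 14 V

Thevenize the base divider: V_Th = V_CC·R_2/(R_1+R_2) = 16×6.8/53.8 = 2.02 V, R_Th = R_1‖R_2 = 5.94 kΩ.
Base-emitter loop: V_Th = I_B·R_Th + V_BE + (β+1)I_B·R_E, so I_B = (2.02 − 0.7) / (5.94 + 201×2.2) = 0.00295 mA.
I_C = β·I_B = 200×0.00295 = 0.59 mA, and I_E = (β+1)I_B = 0.593 mA.
V_CE = V_CC − I_C·R_C − I_E·R_E = 16 − 0.59×0.82 − 0.593×2.2 = 14.2 V.
V_CE = 14.2 V > 0.2 V confirms active-region operation.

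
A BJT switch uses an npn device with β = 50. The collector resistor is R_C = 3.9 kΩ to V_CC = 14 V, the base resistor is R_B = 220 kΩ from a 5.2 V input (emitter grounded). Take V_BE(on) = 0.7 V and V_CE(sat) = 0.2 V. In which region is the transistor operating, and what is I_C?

active; I_C ≈ 1 mA

Assume active. Base-emitter loop: I_B = (V_BB − V_BE)/R_B = (5.2 − 0.7)/220 = 0.0205 mA.
I_C = β·I_B = 50×0.0205 = 1.02 mA.
V_CE = V_CC − I_C·R_C = 14 − 1.02×3.9 = 10 V > V_CE(sat), so the active-region assumption holds.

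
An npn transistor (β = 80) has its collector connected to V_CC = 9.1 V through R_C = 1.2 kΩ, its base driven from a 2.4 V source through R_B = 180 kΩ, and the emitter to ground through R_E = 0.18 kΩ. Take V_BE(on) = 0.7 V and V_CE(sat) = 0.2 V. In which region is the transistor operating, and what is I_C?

active; I_C ≈ 0.7 mA

Assume active. Base-emitter loop: I_B = (V_BB − V_BE)/(R_B + (β+1)R_E) = (2.4 − 0.7)/(180 + 81×0.18) = 0.00874 mA.
I_C = β·I_B = 80×0.00874 = 0.699 mA.
V_CE = V_CC − I_C·R_C − I_E·R_E = 9.1 − 0.699×1.2 − 0.708×0.18 = 8.13 V > V_CE(sat), so the active-region assumption holds.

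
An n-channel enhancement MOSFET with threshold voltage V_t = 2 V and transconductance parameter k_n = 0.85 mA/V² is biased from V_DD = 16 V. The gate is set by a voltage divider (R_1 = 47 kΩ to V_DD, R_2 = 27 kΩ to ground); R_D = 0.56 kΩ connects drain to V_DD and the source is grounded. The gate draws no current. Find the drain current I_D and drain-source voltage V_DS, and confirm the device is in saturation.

V_G = V_DD·R_2/(R_1+R_2) = 16×27/74 = 5.84 V. With the source grounded, V_GS = V_G = 5.84 V.
Assume saturation: I_D = (k_n/2)(V_GS − V_t)² = (0.85/2)×(5.84 − 2)² = 0.425×3.84² = 6.26 mA.
V_DS = V_DD − I_D·R_D = 16 − 6.26×0.56 = 12.5 V.
Saturation requires V_DS ≥ V_GS − V_t = 3.84 V; 12.5 ≥ 3.84 ✓.

I_D ≈ 6.3 mA, V_DS ≈ 12 V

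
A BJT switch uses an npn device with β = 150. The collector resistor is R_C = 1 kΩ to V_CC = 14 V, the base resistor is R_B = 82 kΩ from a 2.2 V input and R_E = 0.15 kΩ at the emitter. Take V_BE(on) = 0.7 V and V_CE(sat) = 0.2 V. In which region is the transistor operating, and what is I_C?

Assume active. Base-emitter loop: I_B = (V_BB − V_BE)/(R_B + (β+1)R_E) = (2.2 − 0.7)/(82 + 151×0.15) = 0.0143 mA.
I_C = β·I_B = 150×0.0143 = 2.15 mA.
V_CE = V_CC − I_C·R_C − I_E·R_E = 14 − 2.15×1 − 2.16×0.15 = 11.5 V > V_CE(sat), so the active-region assumption holds.

active; I_C ≈ 2.2 mA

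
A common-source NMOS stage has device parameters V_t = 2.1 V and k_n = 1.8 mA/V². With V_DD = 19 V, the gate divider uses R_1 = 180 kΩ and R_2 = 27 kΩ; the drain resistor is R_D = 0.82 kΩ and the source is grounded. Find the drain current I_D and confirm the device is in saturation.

I_D ≈ 0.13 mA

V_G = V_DD·R_2/(R_1+R_2) = 19×27/207 = 2.48 V. With the source grounded, V_GS = V_G = 2.48 V.
Assume saturation: I_D = (k_n/2)(V_GS − V_t)² = (1.8/2)×(2.48 − 2.1)² = 0.9×0.378² = 0.129 mA.
V_DS = V_DD − I_D·R_D = 19 − 0.129×0.82 = 18.9 V.
Saturation requires V_DS ≥ V_GS − V_t = 0.378 V; 18.9 ≥ 0.378 ✓.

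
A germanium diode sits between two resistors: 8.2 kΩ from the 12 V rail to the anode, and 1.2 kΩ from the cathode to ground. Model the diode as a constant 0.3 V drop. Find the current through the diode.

The two resistors are in series with the diode, so KVL gives 12 = I·8.2 + 0.3 + I·1.2.
I = (12 − 0.3) / (8.2 + 1.2) kΩ = 11.7 / 9.4 = 1.24 mA.

I ≈ 1.2 mA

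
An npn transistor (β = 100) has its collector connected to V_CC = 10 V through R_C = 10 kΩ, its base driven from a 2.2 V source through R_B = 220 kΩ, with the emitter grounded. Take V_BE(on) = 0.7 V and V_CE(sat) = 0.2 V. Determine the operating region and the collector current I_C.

Assume active. Base-emitter loop: I_B = (V_BB − V_BE)/R_B = (2.2 − 0.7)/220 = 0.00682 mA.
I_C = β·I_B = 100×0.00682 = 0.682 mA.
V_CE = V_CC − I_C·R_C = 10 − 0.682×10 = 3.18 V > V_CE(sat), so the active-region assumption holds.

active; I_C ≈ 0.68 mA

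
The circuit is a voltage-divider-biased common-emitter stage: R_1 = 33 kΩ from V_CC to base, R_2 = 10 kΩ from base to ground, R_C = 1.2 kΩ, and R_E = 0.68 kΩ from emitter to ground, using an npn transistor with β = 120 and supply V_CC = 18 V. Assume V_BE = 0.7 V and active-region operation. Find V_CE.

V_CE ≈ 9.2 V

Thevenize the base divider: V_Th = V_CC·R_2/(R_1+R_2) = 18×10/43 = 4.19 V, R_Th = R_1‖R_2 = 7.67 kΩ.
Base-emitter loop: V_Th = I_B·R_Th + V_BE + (β+1)I_B·R_E, so I_B = (4.19 − 0.7) / (7.67 + 121×0.68) = 0.0388 mA.
I_C = β·I_B = 120×0.0388 = 4.65 mA, and I_E = (β+1)I_B = 4.69 mA.
V_CE = V_CC − I_C·R_C − I_E·R_E = 18 − 4.65×1.2 − 4.69×0.68 = 9.23 V.
V_CE = 9.23 V > 0.2 V confirms active-region operation.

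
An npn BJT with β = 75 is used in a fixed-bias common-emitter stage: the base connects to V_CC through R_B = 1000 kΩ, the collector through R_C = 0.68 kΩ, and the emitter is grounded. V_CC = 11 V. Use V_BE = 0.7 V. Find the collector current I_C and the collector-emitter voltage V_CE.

I_C ≈ 0.77 mA, V_CE ≈ 10 V

Base loop: V_CC = I_B·R_B + V_BE, so I_B = (11 − 0.7)/1000 kΩ = 0.0103 mA.
In the active region I_C = β·I_B = 75 × 0.0103 = 0.772 mA.
Collector loop: V_CE = V_CC − I_C·R_C = 11 − 0.772×0.68 = 10.5 V.
Since V_CE = 10.5 V > V_CE(sat) ≈ 0.2 V, the transistor is in the active region as assumed.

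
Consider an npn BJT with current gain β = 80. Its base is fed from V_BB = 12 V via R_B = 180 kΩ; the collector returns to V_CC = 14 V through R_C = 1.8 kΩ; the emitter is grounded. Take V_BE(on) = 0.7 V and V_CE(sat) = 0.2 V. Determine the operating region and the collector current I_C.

Assume active. Base-emitter loop: I_B = (V_BB − V_BE)/R_B = (12 − 0.7)/180 = 0.0628 mA.
I_C = β·I_B = 80×0.0628 = 5.02 mA.
V_CE = V_CC − I_C·R_C = 14 − 5.02×1.8 = 4.96 V > V_CE(sat), so the active-region assumption holds.

active; I_C ≈ 5 mA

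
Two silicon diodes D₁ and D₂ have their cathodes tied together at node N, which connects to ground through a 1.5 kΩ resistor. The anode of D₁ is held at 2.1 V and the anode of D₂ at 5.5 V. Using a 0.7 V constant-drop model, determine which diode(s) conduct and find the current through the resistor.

Only D₂ conducts; I_R ≈ 3.2 mA

Assume both conduct. Then node N would need to be at both 2.1−0.7 = 1.4 V and 5.5−0.7 = 4.8 V, which is impossible.
Assume only D₂ conducts: V_N = 5.5 − 0.7 = 4.8 V, so I_R = 4.8/1.5 = 3.2 mA.
Check D₁: its anode-to-cathode voltage is 2.1 − 4.8 = -2.7 V < 0.7 V, so it is off. The assumption is consistent.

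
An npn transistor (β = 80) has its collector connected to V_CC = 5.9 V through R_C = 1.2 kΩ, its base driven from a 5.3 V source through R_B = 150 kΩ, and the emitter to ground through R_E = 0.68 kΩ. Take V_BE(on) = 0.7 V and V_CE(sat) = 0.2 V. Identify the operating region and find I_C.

active; I_C ≈ 1.8 mA

Assume active. Base-emitter loop: I_B = (V_BB − V_BE)/(R_B + (β+1)R_E) = (5.3 − 0.7)/(150 + 81×0.68) = 0.0224 mA.
I_C = β·I_B = 80×0.0224 = 1.79 mA.
V_CE = V_CC − I_C·R_C − I_E·R_E = 5.9 − 1.79×1.2 − 1.82×0.68 = 2.51 V > V_CE(sat), so the active-region assumption holds.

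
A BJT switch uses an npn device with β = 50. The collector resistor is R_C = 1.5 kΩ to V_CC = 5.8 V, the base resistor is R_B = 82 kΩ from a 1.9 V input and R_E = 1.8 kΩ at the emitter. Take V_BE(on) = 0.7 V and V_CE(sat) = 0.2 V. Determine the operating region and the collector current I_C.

active; I_C ≈ 0.35 mA

Assume active. Base-emitter loop: I_B = (V_BB − V_BE)/(R_B + (β+1)R_E) = (1.9 − 0.7)/(82 + 51×1.8) = 0.0069 mA.
I_C = β·I_B = 50×0.0069 = 0.345 mA.
V_CE = V_CC − I_C·R_C − I_E·R_E = 5.8 − 0.345×1.5 − 0.352×1.8 = 4.65 V > V_CE(sat), so the active-region assumption holds.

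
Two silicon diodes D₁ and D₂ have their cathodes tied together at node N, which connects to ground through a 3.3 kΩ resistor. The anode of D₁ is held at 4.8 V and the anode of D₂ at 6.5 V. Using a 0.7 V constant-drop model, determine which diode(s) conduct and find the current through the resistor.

Assume both conduct. Then node N would need to be at both 4.8−0.7 = 4.1 V and 6.5−0.7 = 5.8 V, which is impossible.
Assume only D₂ conducts: V_N = 6.5 − 0.7 = 5.8 V, so I_R = 5.8/3.3 = 1.76 mA.
Check D₁: its anode-to-cathode voltage is 4.8 − 5.8 = -1 V < 0.7 V, so it is off. The assumption is consistent.

Only D₂ conducts; I_R ≈ 1.8 mA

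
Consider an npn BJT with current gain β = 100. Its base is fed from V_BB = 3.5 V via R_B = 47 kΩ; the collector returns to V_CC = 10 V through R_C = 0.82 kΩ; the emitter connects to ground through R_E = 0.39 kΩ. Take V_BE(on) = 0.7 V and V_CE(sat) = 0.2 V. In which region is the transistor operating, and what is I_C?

Assume active. Base-emitter loop: I_B = (V_BB − V_BE)/(R_B + (β+1)R_E) = (3.5 − 0.7)/(47 + 101×0.39) = 0.0324 mA.
I_C = β·I_B = 100×0.0324 = 3.24 mA.
V_CE = V_CC − I_C·R_C − I_E·R_E = 10 − 3.24×0.82 − 3.27×0.39 = 6.07 V > V_CE(sat), so the active-region assumption holds.

active; I_C ≈ 3.2 mA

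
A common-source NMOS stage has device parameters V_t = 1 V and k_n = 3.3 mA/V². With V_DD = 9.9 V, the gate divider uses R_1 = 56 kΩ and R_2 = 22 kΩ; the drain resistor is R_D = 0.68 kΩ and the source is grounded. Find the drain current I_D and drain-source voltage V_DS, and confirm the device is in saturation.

I_D ≈ 5.3 mA, V_DS ≈ 6.3 V

V_G = V_DD·R_2/(R_1+R_2) = 9.9×22/78 = 2.79 V. With the source grounded, V_GS = V_G = 2.79 V.
Assume saturation: I_D = (k_n/2)(V_GS − V_t)² = (3.3/2)×(2.79 − 1)² = 1.65×1.79² = 5.3 mA.
V_DS = V_DD − I_D·R_D = 9.9 − 5.3×0.68 = 6.3 V.
Saturation requires V_DS ≥ V_GS − V_t = 1.79 V; 6.3 ≥ 1.79 ✓.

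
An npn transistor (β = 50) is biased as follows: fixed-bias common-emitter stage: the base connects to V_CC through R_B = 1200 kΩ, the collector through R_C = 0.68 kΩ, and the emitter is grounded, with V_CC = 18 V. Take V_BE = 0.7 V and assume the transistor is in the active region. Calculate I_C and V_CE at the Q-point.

Base loop: V_CC = I_B·R_B + V_BE, so I_B = (18 − 0.7)/1200 kΩ = 0.0144 mA.
In the active region I_C = β·I_B = 50 × 0.0144 = 0.721 mA.
Collector loop: V_CE = V_CC − I_C·R_C = 18 − 0.721×0.68 = 17.5 V.
Since V_CE = 17.5 V > V_CE(sat) ≈ 0.2 V, the transistor is in the active region as assumed.

I_C ≈ 0.72 mA, V_CE ≈ 18 V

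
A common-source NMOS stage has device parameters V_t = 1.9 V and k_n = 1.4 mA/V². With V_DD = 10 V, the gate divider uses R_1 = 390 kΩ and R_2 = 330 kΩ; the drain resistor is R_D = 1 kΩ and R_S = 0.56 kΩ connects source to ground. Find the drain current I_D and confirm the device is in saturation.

I_D ≈ 1.9 mA

V_G = V_DD·R_2/(R_1+R_2) = 10×330/720 = 4.58 V.
Assume saturation: I_D = (k_n/2)(V_GS − V_t)² with V_GS = V_G − I_D·R_S = 4.58 − 0.56·I_D.
Substituting gives 0.22·I_D² − 3.1·I_D + 5.04 = 0, with roots I_D = 1.87 or 12.3 mA.
The root I_D = 12.3 mA gives V_GS = -2.29 V ≤ V_t, so take I_D = 1.87 mA.
Then V_GS = 3.54 V and V_DS = V_DD − I_D(R_D+R_S) = 10 − 1.87×1.56 = 7.08 V.
Saturation requires V_DS ≥ V_GS − V_t = 1.64 V; 7.08 ≥ 1.64 ✓.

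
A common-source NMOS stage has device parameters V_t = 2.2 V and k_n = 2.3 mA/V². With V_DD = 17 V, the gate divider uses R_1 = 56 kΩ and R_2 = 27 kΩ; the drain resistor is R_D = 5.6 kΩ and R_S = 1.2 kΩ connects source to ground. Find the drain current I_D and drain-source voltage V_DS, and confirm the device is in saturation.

I_D ≈ 1.7 mA, V_DS ≈ 5.1 V

V_G = V_DD·R_2/(R_1+R_2) = 17×27/83 = 5.53 V.
Assume saturation: I_D = (k_n/2)(V_GS − V_t)² with V_GS = V_G − I_D·R_S = 5.53 − 1.2·I_D.
Substituting gives 1.66·I_D² − 10.2·I_D + 12.8 = 0, with roots I_D = 1.75 or 4.41 mA.
The root I_D = 4.41 mA gives V_GS = 0.243 V ≤ V_t, so take I_D = 1.75 mA.
Then V_GS = 3.43 V and V_DS = V_DD − I_D(R_D+R_S) = 17 − 1.75×6.8 = 5.12 V.
Saturation requires V_DS ≥ V_GS − V_t = 1.23 V; 5.12 ≥ 1.23 ✓.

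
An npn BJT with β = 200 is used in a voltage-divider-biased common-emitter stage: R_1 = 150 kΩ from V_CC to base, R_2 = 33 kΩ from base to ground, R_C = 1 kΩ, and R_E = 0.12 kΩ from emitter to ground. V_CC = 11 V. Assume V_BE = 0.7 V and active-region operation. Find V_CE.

V_CE ≈ 5.4 V

Thevenize the base divider: V_Th = V_CC·R_2/(R_1+R_2) = 11×33/183 = 1.98 V, R_Th = R_1‖R_2 = 27 kΩ.
Base-emitter loop: V_Th = I_B·R_Th + V_BE + (β+1)I_B·R_E, so I_B = (1.98 − 0.7) / (27 + 201×0.12) = 0.0251 mA.
I_C = β·I_B = 200×0.0251 = 5.02 mA, and I_E = (β+1)I_B = 5.04 mA.
V_CE = V_CC − I_C·R_C − I_E·R_E = 11 − 5.02×1 − 5.04×0.12 = 5.38 V.
V_CE = 5.38 V > 0.2 V confirms active-region operation.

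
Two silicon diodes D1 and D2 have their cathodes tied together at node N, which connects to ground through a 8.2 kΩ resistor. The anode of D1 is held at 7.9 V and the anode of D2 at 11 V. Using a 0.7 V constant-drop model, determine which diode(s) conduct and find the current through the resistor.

Assume both conduct. Then node N would need to be at both 7.9−0.7 = 7.2 V and 11−0.7 = 10.3 V, which is impossible.
Assume only D2 conducts: V_N = 11 − 0.7 = 10.3 V, so I_R = 10.3/8.2 = 1.26 mA.
Check D1: its anode-to-cathode voltage is 7.9 − 10.3 = -2.4 V < 0.7 V, so it is off. The assumption is consistent.

Only D2 conducts; I_R ≈ 1.3 mA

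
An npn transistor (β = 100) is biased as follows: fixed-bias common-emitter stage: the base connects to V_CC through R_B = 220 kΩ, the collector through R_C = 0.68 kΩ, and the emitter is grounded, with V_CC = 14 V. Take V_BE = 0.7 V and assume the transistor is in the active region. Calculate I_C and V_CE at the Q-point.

I_C ≈ 6 mA, V_CE ≈ 9.9 V

Base loop: V_CC = I_B·R_B + V_BE, so I_B = (14 − 0.7)/220 kΩ = 0.0605 mA.
In the active region I_C = β·I_B = 100 × 0.0605 = 6.05 mA.
Collector loop: V_CE = V_CC − I_C·R_C = 14 − 6.05×0.68 = 9.89 V.
Since V_CE = 9.89 V > V_CE(sat) ≈ 0.2 V, the transistor is in the active region as assumed.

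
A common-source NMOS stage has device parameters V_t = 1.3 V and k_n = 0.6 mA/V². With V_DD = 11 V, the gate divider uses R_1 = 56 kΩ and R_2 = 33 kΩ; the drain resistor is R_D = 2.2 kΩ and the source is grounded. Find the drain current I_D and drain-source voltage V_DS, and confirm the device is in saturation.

I_D ≈ 2.3 mA, V_DS ≈ 5.9 V

V_G = V_DD·R_2/(R_1+R_2) = 11×33/89 = 4.08 V. With the source grounded, V_GS = V_G = 4.08 V.
Assume saturation: I_D = (k_n/2)(V_GS − V_t)² = (0.6/2)×(4.08 − 1.3)² = 0.3×2.78² = 2.32 mA.
V_DS = V_DD − I_D·R_D = 11 − 2.32×2.2 = 5.9 V.
Saturation requires V_DS ≥ V_GS − V_t = 2.78 V; 5.9 ≥ 2.78 ✓.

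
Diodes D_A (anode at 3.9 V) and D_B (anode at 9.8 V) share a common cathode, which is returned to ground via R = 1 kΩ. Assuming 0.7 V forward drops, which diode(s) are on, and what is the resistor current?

Assume both conduct. Then node N would need to be at both 3.9−0.7 = 3.2 V and 9.8−0.7 = 9.1 V, which is impossible.
Assume only D_B conducts: V_N = 9.8 − 0.7 = 9.1 V, so I_R = 9.1/1 = 9.1 mA.
Check D_A: its anode-to-cathode voltage is 3.9 − 9.1 = -5.2 V < 0.7 V, so it is off. The assumption is consistent.

Only D_B conducts; I_R ≈ 9.1 mA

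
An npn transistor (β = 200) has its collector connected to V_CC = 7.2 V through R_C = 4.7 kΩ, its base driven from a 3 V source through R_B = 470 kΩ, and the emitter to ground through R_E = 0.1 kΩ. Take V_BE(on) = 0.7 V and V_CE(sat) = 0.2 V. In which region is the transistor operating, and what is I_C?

Assume active. Base-emitter loop: I_B = (V_BB − V_BE)/(R_B + (β+1)R_E) = (3 − 0.7)/(470 + 201×0.1) = 0.00469 mA.
I_C = β·I_B = 200×0.00469 = 0.939 mA.
V_CE = V_CC − I_C·R_C − I_E·R_E = 7.2 − 0.939×4.7 − 0.943×0.1 = 2.69 V > V_CE(sat), so the active-region assumption holds.

active; I_C ≈ 0.94 mA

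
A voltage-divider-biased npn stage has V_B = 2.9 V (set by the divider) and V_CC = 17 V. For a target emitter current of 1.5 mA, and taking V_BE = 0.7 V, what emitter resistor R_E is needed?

V_E = V_B − V_BE = 2.9 − 0.7 = 2.2 V.
R_E = V_E / I_E = 2.2 / 1.5 = 1.47 kΩ.

R_E ≈ 1.5 kΩ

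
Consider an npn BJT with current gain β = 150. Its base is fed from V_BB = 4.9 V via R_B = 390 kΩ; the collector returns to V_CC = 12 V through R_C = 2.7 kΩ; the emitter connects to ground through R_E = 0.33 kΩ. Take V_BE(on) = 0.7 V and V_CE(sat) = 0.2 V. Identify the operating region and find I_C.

Assume active. Base-emitter loop: I_B = (V_BB − V_BE)/(R_B + (β+1)R_E) = (4.9 − 0.7)/(390 + 151×0.33) = 0.00955 mA.
I_C = β·I_B = 150×0.00955 = 1.43 mA.
V_CE = V_CC − I_C·R_C − I_E·R_E = 12 − 1.43×2.7 − 1.44×0.33 = 7.66 V > V_CE(sat), so the active-region assumption holds.

active; I_C ≈ 1.4 mA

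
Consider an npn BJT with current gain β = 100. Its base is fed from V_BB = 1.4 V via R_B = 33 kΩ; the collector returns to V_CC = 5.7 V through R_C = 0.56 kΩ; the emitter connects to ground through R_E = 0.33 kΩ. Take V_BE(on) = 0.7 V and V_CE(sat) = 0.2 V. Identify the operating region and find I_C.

Assume active. Base-emitter loop: I_B = (V_BB − V_BE)/(R_B + (β+1)R_E) = (1.4 − 0.7)/(33 + 101×0.33) = 0.0106 mA.
I_C = β·I_B = 100×0.0106 = 1.06 mA.
V_CE = V_CC − I_C·R_C − I_E·R_E = 5.7 − 1.06×0.56 − 1.07×0.33 = 4.76 V > V_CE(sat), so the active-region assumption holds.

active; I_C ≈ 1.1 mA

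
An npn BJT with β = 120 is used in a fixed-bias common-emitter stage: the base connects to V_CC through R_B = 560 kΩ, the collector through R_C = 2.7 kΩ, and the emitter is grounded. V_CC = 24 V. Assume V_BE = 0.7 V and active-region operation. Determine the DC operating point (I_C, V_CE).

I_C ≈ 5 mA, V_CE ≈ 11 V

Base loop: V_CC = I_B·R_B + V_BE, so I_B = (24 − 0.7)/560 kΩ = 0.0416 mA.
In the active region I_C = β·I_B = 120 × 0.0416 = 4.99 mA.
Collector loop: V_CE = V_CC − I_C·R_C = 24 − 4.99×2.7 = 10.5 V.
Since V_CE = 10.5 V > V_CE(sat) ≈ 0.2 V, the transistor is in the active region as assumed.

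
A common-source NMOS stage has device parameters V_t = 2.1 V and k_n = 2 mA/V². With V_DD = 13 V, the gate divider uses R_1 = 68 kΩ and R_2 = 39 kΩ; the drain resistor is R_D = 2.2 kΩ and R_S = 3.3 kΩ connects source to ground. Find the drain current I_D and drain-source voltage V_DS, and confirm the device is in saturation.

V_G = V_DD·R_2/(R_1+R_2) = 13×39/107 = 4.74 V.
Assume saturation: I_D = (k_n/2)(V_GS − V_t)² with V_GS = V_G − I_D·R_S = 4.74 − 3.3·I_D.
Substituting gives 10.9·I_D² − 18.4·I_D + 6.96 = 0, with roots I_D = 0.571 or 1.12 mA.
The root I_D = 1.12 mA gives V_GS = 1.04 V ≤ V_t, so take I_D = 0.571 mA.
Then V_GS = 2.86 V and V_DS = V_DD − I_D(R_D+R_S) = 13 − 0.571×5.5 = 9.86 V.
Saturation requires V_DS ≥ V_GS − V_t = 0.755 V; 9.86 ≥ 0.755 ✓.

I_D ≈ 0.57 mA, V_DS ≈ 9.9 V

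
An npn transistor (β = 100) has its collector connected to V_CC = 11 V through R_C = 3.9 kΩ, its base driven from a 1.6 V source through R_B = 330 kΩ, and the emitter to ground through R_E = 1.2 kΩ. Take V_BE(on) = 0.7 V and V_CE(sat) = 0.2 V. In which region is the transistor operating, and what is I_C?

active; I_C ≈ 0.2 mA

Assume active. Base-emitter loop: I_B = (V_BB − V_BE)/(R_B + (β+1)R_E) = (1.6 − 0.7)/(330 + 101×1.2) = 0.00199 mA.
I_C = β·I_B = 100×0.00199 = 0.199 mA.
V_CE = V_CC − I_C·R_C − I_E·R_E = 11 − 0.199×3.9 − 0.201×1.2 = 9.98 V > V_CE(sat), so the active-region assumption holds.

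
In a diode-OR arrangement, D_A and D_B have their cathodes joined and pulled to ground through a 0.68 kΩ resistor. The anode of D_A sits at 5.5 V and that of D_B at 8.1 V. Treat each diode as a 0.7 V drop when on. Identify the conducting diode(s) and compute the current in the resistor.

Only D_B conducts; I_R ≈ 11 mA

Assume both conduct. Then node N would need to be at both 5.5−0.7 = 4.8 V and 8.1−0.7 = 7.4 V, which is impossible.
Assume only D_B conducts: V_N = 8.1 − 0.7 = 7.4 V, so I_R = 7.4/0.68 = 10.9 mA.
Check D_A: its anode-to-cathode voltage is 5.5 − 7.4 = -1.9 V < 0.7 V, so it is off. The assumption is consistent.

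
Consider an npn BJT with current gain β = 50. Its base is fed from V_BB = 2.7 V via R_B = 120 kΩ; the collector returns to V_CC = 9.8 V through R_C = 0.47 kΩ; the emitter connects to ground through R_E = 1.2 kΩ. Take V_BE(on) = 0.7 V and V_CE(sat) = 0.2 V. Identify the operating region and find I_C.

Assume active. Base-emitter loop: I_B = (V_BB − V_BE)/(R_B + (β+1)R_E) = (2.7 − 0.7)/(120 + 51×1.2) = 0.011 mA.
I_C = β·I_B = 50×0.011 = 0.552 mA.
V_CE = V_CC − I_C·R_C − I_E·R_E = 9.8 − 0.552×0.47 − 0.563×1.2 = 8.87 V > V_CE(sat), so the active-region assumption holds.

active; I_C ≈ 0.55 mA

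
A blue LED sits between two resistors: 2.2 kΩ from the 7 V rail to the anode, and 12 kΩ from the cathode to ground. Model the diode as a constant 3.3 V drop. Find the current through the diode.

The two resistors are in series with the diode, so KVL gives 7 = I·2.2 + 3.3 + I·12.
I = (7 − 3.3) / (2.2 + 12) kΩ = 3.7 / 14.2 = 0.261 mA.

I ≈ 0.26 mA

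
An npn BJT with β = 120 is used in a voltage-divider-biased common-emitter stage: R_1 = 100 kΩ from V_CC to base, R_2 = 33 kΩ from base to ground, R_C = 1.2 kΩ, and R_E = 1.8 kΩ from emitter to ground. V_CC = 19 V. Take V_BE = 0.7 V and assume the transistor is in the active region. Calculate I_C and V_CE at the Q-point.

Thevenize the base divider: V_Th = V_CC·R_2/(R_1+R_2) = 19×33/133 = 4.71 V, R_Th = R_1‖R_2 = 24.8 kΩ.
Base-emitter loop: V_Th = I_B·R_Th + V_BE + (β+1)I_B·R_E, so I_B = (4.71 − 0.7) / (24.8 + 121×1.8) = 0.0165 mA.
I_C = β·I_B = 120×0.0165 = 1.99 mA, and I_E = (β+1)I_B = 2 mA.
V_CE = V_CC − I_C·R_C − I_E·R_E = 19 − 1.99×1.2 − 2×1.8 = 13 V.
V_CE = 13 V > 0.2 V confirms active-region operation.

I_C ≈ 2 mA, V_CE ≈ 13 V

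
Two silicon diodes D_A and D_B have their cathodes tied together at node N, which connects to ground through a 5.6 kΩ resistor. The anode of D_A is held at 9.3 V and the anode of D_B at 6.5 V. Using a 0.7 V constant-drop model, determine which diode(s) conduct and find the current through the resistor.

Assume both conduct. Then node N would need to be at both 9.3−0.7 = 8.6 V and 6.5−0.7 = 5.8 V, which is impossible.
Assume only D_A conducts: V_N = 9.3 − 0.7 = 8.6 V, so I_R = 8.6/5.6 = 1.54 mA.
Check D_B: its anode-to-cathode voltage is 6.5 − 8.6 = -2.1 V < 0.7 V, so it is off. The assumption is consistent.

Only D_A conducts; I_R ≈ 1.5 mA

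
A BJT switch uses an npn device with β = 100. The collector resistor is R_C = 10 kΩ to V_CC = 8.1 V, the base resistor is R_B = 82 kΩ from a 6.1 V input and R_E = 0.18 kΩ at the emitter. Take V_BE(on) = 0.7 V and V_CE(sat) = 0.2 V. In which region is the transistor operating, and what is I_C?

saturation; I_C ≈ 0.77 mA

Assume active: I_B = (6.1 − 0.7)/(82 + 101×0.18) = 0.0539 mA, I_C = β·I_B = 5.39 mA.
Then V_CE = 8.1 − 5.39×10 − 5.44×0.18 = -46.8 V < 0.2 V — the active assumption fails.
Re-solve with V_CE = 0.2 V. KCL at the emitter: V_E/R_E = (V_BB−0.7−V_E)/R_B + (V_CC−0.2−V_E)/R_C, giving V_E = 0.151 V.
I_C = (V_CC − 0.2 − V_E)/R_C = (7.9 − 0.151)/10 = 0.775 mA.
Check: I_B = (5.4 − 0.151)/82 = 0.064 mA, and β·I_B = 6.4 mA > I_C, confirming saturation.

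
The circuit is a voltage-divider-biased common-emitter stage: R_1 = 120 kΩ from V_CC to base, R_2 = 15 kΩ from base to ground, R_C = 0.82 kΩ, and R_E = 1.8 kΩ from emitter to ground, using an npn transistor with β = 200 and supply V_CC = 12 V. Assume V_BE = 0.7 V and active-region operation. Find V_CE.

V_CE ≈ 11 V

Thevenize the base divider: V_Th = V_CC·R_2/(R_1+R_2) = 12×15/135 = 1.33 V, R_Th = R_1‖R_2 = 13.3 kΩ.
Base-emitter loop: V_Th = I_B·R_Th + V_BE + (β+1)I_B·R_E, so I_B = (1.33 − 0.7) / (13.3 + 201×1.8) = 0.00169 mA.
I_C = β·I_B = 200×0.00169 = 0.338 mA, and I_E = (β+1)I_B = 0.339 mA.
V_CE = V_CC − I_C·R_C − I_E·R_E = 12 − 0.338×0.82 − 0.339×1.8 = 11.1 V.
V_CE = 11.1 V > 0.2 V confirms active-region operation.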